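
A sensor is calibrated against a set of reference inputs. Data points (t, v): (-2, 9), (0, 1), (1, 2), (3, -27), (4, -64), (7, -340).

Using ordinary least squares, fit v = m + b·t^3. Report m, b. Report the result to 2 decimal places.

m = 0.98, b = -1.00

Setting ∂/∂m … = 0 gives: 6·m + 427·b = -419;  427·m + 122539·b = -121515.
Determinant 6·122539 − 427² = 552905.
m = ((-419)·122539 − 427·(-121515))/552905 = 543064/552905; b = (6·(-121515) − 427·(-419))/552905 = -550177/552905.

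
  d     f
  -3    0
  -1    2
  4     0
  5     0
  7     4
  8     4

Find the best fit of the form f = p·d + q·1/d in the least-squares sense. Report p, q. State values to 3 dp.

Compute the Gram sums: Σd·d = 164, Σd·1/d = 6, Σ1/d·1/d = 881749/705600.
For Xᵀf: Σd·f = 58, Σ1/d·f = -13/14.
Δ = 164·(881749/705600) − 6² = 29801309/176400.
p = (58·(881749/705600) − 6·(-13/14))/(29801309/176400) = 27536321/59602618; q = (164·(-13/14) − 6·58)/(29801309/176400) = -88250400/29801309.

p = 0.462, q = -2.961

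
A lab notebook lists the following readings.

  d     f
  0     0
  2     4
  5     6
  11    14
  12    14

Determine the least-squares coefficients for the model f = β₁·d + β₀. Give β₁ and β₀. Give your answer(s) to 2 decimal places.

β₁ = 1.16, β₀ = 0.65

Normal-equation sums: Σd·d = 294, Σd = 30, Σ1 = 5.
Right-hand side: Σd·f = 360, Σf = 38.
Δ = 294·5 − 30² = 570.
β₁ = (360·5 − 30·38)/570 = 22/19; β₀ = (294·38 − 30·360)/570 = 62/95.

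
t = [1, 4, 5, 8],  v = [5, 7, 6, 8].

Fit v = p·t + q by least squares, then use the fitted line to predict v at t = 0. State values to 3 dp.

Compute the Gram sums: Σt·t = 106, Σt = 18, Σ1 = 4.
And Σt·v = 127, Σv = 26.
So XᵀX·[p, q]ᵀ = Xᵀv: [[106, 18]; [18, 4]]·[p, q]ᵀ = [127, 26]ᵀ.
Eliminating q: 4·(row 1) − 18·(row 2) gives 100·p = 4·127 − 18·26 = 40, so p = 2/5.
Then q = (26 − 18·(2/5))/4 = 47/10.
At t = 0: v̂ = (2/5)·(0) + (47/10)·(1) = 47/10.

v̂ = 4.700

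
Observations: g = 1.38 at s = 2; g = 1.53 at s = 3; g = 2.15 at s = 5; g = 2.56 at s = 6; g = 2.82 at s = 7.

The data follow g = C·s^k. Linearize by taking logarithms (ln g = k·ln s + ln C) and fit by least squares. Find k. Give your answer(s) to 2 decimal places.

k = 0.59

With ln gᵢ as the transformed response and ln sᵢ as the regressor:
Sums: Σln s = 7.1389, Σ(ln s)² = 11.2747, Σln g = 3.4896, Σln s·ln g = 5.6241.
Normal system: [[11.2747, 7.1389]; [7.1389, 5]]·[k, ln C]ᵀ = [5.6241, 3.4896]ᵀ.
Slope k = (n·Σln s·ln g − Σln s·Σln g)/(n·Σ(ln s)² − (Σln s)²) = (5·5.6241 − 7.1389·3.4896)/5.4099 = 0.59316; ln C = (Σln g − k·Σln s)/n = -0.14899.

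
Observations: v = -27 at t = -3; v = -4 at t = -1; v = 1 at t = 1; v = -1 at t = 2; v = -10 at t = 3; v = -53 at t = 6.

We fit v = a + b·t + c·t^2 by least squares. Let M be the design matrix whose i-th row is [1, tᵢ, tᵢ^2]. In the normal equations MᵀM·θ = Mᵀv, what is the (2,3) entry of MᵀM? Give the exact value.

Row 2 ↔ basis t, column 3 ↔ basis t^2, so (MᵀM)_{2,3} = Σᵢ (t)·(t^2) = (-3)·(9) + (-1)·(1) + (1)·(1) + (2)·(4) + (3)·(9) + (6)·(36) = 224.

224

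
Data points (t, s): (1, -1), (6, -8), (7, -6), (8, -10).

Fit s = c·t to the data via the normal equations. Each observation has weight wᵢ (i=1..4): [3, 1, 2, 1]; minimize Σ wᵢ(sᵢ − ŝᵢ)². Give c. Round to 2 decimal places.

c = -1.07

From the data, Σwᵢ·t·t = 201.
Moment sums: Σwᵢ·t·s = -215.
XᵀWX·[c]ᵀ = XᵀWs becomes [[201]]·[c]ᵀ = [-215]ᵀ.
c = (-215)/201 = -1.06965.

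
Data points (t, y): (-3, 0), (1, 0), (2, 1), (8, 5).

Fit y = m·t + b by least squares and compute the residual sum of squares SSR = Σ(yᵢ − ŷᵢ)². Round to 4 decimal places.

Forming MᵀM = [[78, 8]; [8, 4]] and Mᵀy = [42, 6]ᵀ gives MᵀM·[m, b]ᵀ = Mᵀy.
Determinant 78·4 − 8² = 248.
m = (42·4 − 8·6)/248 = 15/31; b = (78·6 − 8·42)/248 = 33/62.
Residuals: 57/62, -63/62, -1/2, 37/62; SSR = 77/31.

SSR = 2.4839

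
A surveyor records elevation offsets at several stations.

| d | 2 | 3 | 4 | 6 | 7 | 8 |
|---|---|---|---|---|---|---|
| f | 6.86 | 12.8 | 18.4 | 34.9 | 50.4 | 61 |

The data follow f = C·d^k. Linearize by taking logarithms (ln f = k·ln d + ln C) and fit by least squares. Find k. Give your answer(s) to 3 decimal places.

Taking logs, ln f = k·ln d + ln C, so regress ln f on ln d.
Σln d = 8.9952, Σ(ln d)² = 14.9303, Σln f = 18.9709, Σln d·ln f = 30.7145.
Equations: 14.9303·k + 8.9952·ln C = 30.7145;  8.9952·k + 6·ln C = 18.9709.
Slope k = (n·Σln d·ln f − Σln d·Σln f)/(n·Σ(ln d)² − (Σln d)²) = (6·30.7145 − 8.9952·18.9709)/8.6686 = 1.57362; ln C = (Σln f − k·Σln d)/n = 0.80265.

k = 1.574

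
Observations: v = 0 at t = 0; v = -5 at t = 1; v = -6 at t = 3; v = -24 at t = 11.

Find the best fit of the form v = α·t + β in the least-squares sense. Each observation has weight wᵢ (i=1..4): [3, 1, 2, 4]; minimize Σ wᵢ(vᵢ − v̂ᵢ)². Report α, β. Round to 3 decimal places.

α = -2.144, β = -0.367

The normal system AᵀWA·[α, β]ᵀ = AᵀWv is [[503, 51]; [51, 10]]·[α, β]ᵀ = [-1097, -113]ᵀ.
Determinant 503·10 − 51² = 2429.
α = ((-1097)·10 − 51·(-113))/2429 = -5207/2429; β = (503·(-113) − 51·(-1097))/2429 = -892/2429.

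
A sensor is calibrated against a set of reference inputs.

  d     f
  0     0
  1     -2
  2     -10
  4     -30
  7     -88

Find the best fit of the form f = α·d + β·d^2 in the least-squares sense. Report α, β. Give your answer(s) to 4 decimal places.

α = -1.1291, β = -1.6321

The normal equations are: 70·α + 416·β = -758;  416·α + 2674·β = -4834.
(Σd·d = 70, Σd·d^2 = 416, Σd^2·d^2 = 2674, Σd·f = -758, Σd^2·f = -4834.)
det = 70·2674 − 416² = 14124.
α = ((-758)·2674 − 416·(-4834))/14124 = -1329/1177; β = (70·(-4834) − 416·(-758))/14124 = -1921/1177.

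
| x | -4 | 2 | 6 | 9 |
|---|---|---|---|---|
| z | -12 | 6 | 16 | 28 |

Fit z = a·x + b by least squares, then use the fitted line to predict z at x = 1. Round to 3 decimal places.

Compute the Gram sums: Σx·x = 137, Σx = 13, Σ1 = 4.
Moment sums: Σx·z = 408, Σz = 38.
So AᵀA·[a, b]ᵀ = Aᵀz: [[137, 13]; [13, 4]]·[a, b]ᵀ = [408, 38]ᵀ.
det = 137·4 − 13² = 379.
a = (408·4 − 13·38)/379 = 1138/379; b = (137·38 − 13·408)/379 = -98/379.
At x = 1: ẑ = (1138/379)·(1) + (-98/379)·(1) = 1040/379.

ẑ = 2.744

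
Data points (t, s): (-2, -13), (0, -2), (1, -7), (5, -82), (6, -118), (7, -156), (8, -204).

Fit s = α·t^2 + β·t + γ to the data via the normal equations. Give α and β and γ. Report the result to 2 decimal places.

Sums needed: Σt^2·t^2 = 8435, Σt^2·t = 1189, Σt^2 = 179, Σt·t = 179, Σt = 25, Σ1 = 7.
Moment sums: Σt^2·s = -27057, Σt·s = -3823, Σs = -582.
So MᵀM·[α, β, γ]ᵀ = Mᵀs: [[8435, 1189, 179]; [1189, 179, 25]; [179, 25, 7]]·[α, β, γ]ᵀ = [-27057, -3823, -582]ᵀ.
Solving the 3×3 system (Gaussian elimination) gives α = -233245/76836, β = -64837/76836, γ = -16033/6403.

α = -3.04, β = -0.84, γ = -2.50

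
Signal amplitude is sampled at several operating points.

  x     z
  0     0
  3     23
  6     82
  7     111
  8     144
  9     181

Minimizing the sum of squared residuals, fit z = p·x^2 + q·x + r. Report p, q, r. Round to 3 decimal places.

p = 2.113, q = 1.051, r = 0.206

With design matrix A, AᵀA = [[14435, 1827, 239]; [1827, 239, 33]; [239, 33, 6]] and Aᵀz = [32475, 4119, 541]ᵀ.
Row-reducing yields p = 6323/2992, q = 15723/14960, r = 1543/7480.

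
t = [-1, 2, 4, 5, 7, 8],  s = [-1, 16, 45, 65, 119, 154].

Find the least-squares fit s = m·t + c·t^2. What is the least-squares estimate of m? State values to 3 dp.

Normal-equation sums: Σt·t = 159, Σt·t^2 = 1051, Σt^2·t^2 = 7395.
And Σt·s = 2603, Σt^2·s = 18095.
AᵀA·[m, c]ᵀ = Aᵀs becomes [[159, 1051]; [1051, 7395]]·[m, c]ᵀ = [2603, 18095]ᵀ.
Δ = 159·7395 − 1051² = 71204.
m = (2603·7395 − 1051·18095)/71204 = 57835/17801; c = (159·18095 − 1051·2603)/71204 = 35338/17801.

m = 3.249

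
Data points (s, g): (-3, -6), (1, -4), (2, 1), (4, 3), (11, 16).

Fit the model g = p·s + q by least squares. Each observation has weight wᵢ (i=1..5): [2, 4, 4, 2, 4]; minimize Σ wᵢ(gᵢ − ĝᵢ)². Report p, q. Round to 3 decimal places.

Normal-equation sums: Σwᵢ·s·s = 554, Σwᵢ·s = 58, Σwᵢ·1 = 16.
For MᵀWg: Σwᵢ·s·g = 756, Σwᵢ·g = 46.
MᵀWM·[p, q]ᵀ = MᵀWg becomes [[554, 58]; [58, 16]]·[p, q]ᵀ = [756, 46]ᵀ.
Determinant 554·16 − 58² = 5500.
p = (756·16 − 58·46)/5500 = 2357/1375; q = (554·46 − 58·756)/5500 = -4591/1375.

p = 1.714, q = -3.339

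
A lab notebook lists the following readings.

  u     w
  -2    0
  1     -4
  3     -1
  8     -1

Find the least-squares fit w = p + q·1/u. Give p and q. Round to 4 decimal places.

p = -0.8691, q = -2.6334

The normal system XᵀX·[p, q]ᵀ = Xᵀw is [[4, 23/24]; [23/24, 793/576]]·[p, q]ᵀ = [-6, -107/24]ᵀ.
Eliminating q: (793/576)·(row 1) − (23/24)·(row 2) gives (881/192)·p = (793/576)·(-6) − (23/24)·(-107/24) = -2297/576, so p = -2297/2643.
Then q = ((-107/24) − (23/24)·(-2297/2643))/(793/576) = -2320/881.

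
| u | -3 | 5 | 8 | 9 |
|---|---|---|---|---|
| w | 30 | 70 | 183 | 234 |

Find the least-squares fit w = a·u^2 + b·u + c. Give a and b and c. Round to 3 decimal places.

From the data, Σu^2·u^2 = 11363, Σu^2·u = 1339, Σu^2 = 179, Σu·u = 179, Σu = 19, Σ1 = 4.
And Σu^2·w = 32686, Σu·w = 3830, Σw = 517.
Row-reducing yields a = 1466/489, b = -2507/2445, c = -31/815.

a = 2.998, b = -1.025, c = -0.038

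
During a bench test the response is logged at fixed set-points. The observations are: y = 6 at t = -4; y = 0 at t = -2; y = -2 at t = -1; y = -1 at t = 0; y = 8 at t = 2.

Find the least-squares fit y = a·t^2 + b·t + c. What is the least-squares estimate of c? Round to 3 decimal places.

c = -0.443

From the data, Σt^2·t^2 = 289, Σt^2·t = -65, Σt^2 = 25, Σt·t = 25, Σt = -5, Σ1 = 5.
Moment sums: Σt^2·y = 126, Σt·y = -6, Σy = 11.
Solving the 3×3 system (Gaussian elimination) gives a = 27/28, b = 61/28, c = -31/70.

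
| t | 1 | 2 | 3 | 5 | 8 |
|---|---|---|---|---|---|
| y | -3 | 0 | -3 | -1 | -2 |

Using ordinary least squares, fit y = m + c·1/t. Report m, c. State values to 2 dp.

m = -1.30, c = -1.16

Entries of MᵀM: Σ1 = 5, Σ1/t = 259/120, Σ1/t·1/t = 20401/14400.
And Σy = -9, Σ1/t·y = -89/20.
Determinant 5·(20401/14400) − (259/120)² = 8731/3600.
m = ((-9)·(20401/14400) − (259/120)·(-89/20))/(8731/3600) = -45303/34924; c = (5·(-89/20) − (259/120)·(-9))/(8731/3600) = -10170/8731.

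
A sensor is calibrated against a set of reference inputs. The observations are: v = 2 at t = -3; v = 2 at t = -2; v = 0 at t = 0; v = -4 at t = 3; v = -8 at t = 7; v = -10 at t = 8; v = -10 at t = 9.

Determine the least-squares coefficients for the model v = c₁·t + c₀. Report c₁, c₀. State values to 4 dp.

Forming MᵀM = [[216, 22]; [22, 7]] and Mᵀv = [-248, -28]ᵀ gives MᵀM·[c₁, c₀]ᵀ = Mᵀv.
Δ = 216·7 − 22² = 1028.
c₁ = ((-248)·7 − 22·(-28))/1028 = -280/257; c₀ = (216·(-28) − 22·(-248))/1028 = -148/257.

c₁ = -1.0895, c₀ = -0.5759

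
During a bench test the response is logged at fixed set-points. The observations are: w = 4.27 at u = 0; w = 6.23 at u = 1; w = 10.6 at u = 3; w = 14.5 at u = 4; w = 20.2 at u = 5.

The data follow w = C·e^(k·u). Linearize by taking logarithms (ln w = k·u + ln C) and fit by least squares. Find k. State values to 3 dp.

k = 0.302

Taking logs, ln w = k·u + ln C, so regress ln w on u.
AᵀA = [[51.0000, 13.0000]; [13.0000, 5]], rhs = [34.6369, 11.3217]ᵀ  (here Σu = 13.0000, Σ(u)² = 51.0000, Σln w = 11.3217, Σu·ln w = 34.6369).
Δ = 51.0000·5 − (13.0000)² = 86.0000; k = (34.6369·5 − 13.0000·11.3217)/86.0000 = 0.30236, ln C = (51.0000·11.3217 − 13.0000·34.6369)/86.0000 = 1.47820.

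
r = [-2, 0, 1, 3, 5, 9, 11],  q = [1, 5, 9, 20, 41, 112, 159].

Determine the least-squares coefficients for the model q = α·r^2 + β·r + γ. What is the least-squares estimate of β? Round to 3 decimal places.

β = 2.575

The normal equations are: 21925·α + 2205·β + 241·γ = 29529;  2205·α + 241·β + 27·γ = 3029;  241·α + 27·β + 7·γ = 347.
Row-reducing yields α = 437602/417081, β = 357977/139027, γ = 1466984/417081.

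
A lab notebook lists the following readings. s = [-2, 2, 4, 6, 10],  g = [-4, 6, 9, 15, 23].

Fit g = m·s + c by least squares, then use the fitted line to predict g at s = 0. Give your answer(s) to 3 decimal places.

ĝ = 0.800

From the data, Σs·s = 160, Σs = 20, Σ1 = 5.
For Xᵀg: Σs·g = 376, Σg = 49.
XᵀX·[m, c]ᵀ = Xᵀg becomes [[160, 20]; [20, 5]]·[m, c]ᵀ = [376, 49]ᵀ.
Determinant 160·5 − 20² = 400.
m = (376·5 − 20·49)/400 = 9/4; c = (160·49 − 20·376)/400 = 4/5.
At s = 0: ĝ = (9/4)·(0) + (4/5)·(1) = 4/5.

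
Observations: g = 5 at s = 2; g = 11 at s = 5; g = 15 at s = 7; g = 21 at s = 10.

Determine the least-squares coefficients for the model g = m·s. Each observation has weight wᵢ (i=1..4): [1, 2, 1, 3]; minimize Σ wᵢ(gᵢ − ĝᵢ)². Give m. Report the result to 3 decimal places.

m = 2.122

Compute the Gram sums: Σwᵢ·s·s = 403.
Right-hand side: Σwᵢ·s·g = 855.
XᵀWX·[m]ᵀ = XᵀWg becomes [[403]]·[m]ᵀ = [855]ᵀ.
Hence m = 855 / 403 ≈ 2.12159.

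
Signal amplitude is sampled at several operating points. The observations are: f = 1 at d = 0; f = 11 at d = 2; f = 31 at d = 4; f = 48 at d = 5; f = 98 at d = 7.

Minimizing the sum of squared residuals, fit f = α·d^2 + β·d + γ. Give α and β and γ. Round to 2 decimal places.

Compute the Gram sums: Σd^2·d^2 = 3298, Σd^2·d = 540, Σd^2 = 94, Σd·d = 94, Σd = 18, Σ1 = 5.
Moment sums: Σd^2·f = 6542, Σd·f = 1072, Σf = 189.
Row-reducing yields α = 10408/5071, β = -3851/5071, γ = 9877/5071.

α = 2.05, β = -0.76, γ = 1.95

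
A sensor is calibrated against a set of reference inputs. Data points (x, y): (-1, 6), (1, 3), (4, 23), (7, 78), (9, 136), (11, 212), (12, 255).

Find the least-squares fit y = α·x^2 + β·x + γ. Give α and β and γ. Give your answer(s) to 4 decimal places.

α = 2.0085, β = -3.0827, γ = 2.2946

Compute the Gram sums: Σx^2·x^2 = 44597, Σx^2·x = 4195, Σx^2 = 413, Σx·x = 413, Σx = 43, Σ1 = 7.
For Mᵀy: Σx^2·y = 77587, Σx·y = 7251, Σy = 713.
Solving the 3×3 system (Gaussian elimination) gives α = 83849/41748, β = -18385/5964, γ = 7983/3479.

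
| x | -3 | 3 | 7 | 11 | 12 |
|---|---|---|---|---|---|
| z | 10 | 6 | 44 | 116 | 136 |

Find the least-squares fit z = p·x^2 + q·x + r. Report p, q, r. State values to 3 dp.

p = 1.011, q = -0.617, r = -1.041

Normal-equation sums: Σx^2·x^2 = 37940, Σx^2·x = 3402, Σx^2 = 332, Σx·x = 332, Σx = 30, Σ1 = 5.
Moment sums: Σx^2·z = 35920, Σx·z = 3204, Σz = 312.
So AᵀA·[p, q, r]ᵀ = Aᵀz: [[37940, 3402, 332]; [3402, 332, 30]; [332, 30, 5]]·[p, q, r]ᵀ = [35920, 3204, 312]ᵀ.
Solving the 3×3 system (Gaussian elimination) gives p = 49178/48633, q = -10004/16211, r = -3896/3741.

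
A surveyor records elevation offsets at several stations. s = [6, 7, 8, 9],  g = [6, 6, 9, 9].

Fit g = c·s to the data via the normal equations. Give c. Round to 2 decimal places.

c = 1.00

Sums needed: Σs·s = 230.
For Xᵀg: Σs·g = 231.
Hence c = 231 / 230 ≈ 1.00435.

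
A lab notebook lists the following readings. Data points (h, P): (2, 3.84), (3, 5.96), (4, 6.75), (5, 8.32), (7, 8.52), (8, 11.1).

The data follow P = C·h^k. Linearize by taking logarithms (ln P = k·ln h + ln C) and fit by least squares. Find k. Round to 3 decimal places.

Linearized form: ln P = k·ln h + ln C. From the 6 transformed points,
Sums: Σln h = 8.8128, Σ(ln h)² = 14.3101, Σln P = 11.7081, Σln h·ln P = 18.1248.
Normal system: [[14.3101, 8.8128]; [8.8128, 6]]·[k, ln C]ᵀ = [18.1248, 11.7081]ᵀ.
Δ = 14.3101·6 − (8.8128)² = 8.1947; k = (18.1248·6 − 8.8128·11.7081)/8.1947 = 0.67936, ln C = (14.3101·11.7081 − 8.8128·18.1248)/8.1947 = 0.95351.

k = 0.679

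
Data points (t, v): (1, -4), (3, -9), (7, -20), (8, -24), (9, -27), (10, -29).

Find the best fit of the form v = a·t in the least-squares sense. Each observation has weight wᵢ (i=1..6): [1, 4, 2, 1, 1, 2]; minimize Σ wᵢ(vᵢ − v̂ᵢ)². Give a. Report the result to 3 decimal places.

a = -2.931

Setting ∂/∂a … = 0 gives: 480·a = -1407.
a = (-1407)/480 = -2.93125.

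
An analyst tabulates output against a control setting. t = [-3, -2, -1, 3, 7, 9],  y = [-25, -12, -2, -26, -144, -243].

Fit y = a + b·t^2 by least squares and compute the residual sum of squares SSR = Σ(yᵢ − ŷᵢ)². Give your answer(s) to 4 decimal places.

SSR = 6.8310

The normal equations are: 6·a + 153·b = -452;  153·a + 9141·b = -27248.
Determinant 6·9141 − 153² = 31437.
a = ((-452)·9141 − 153·(-27248))/31437 = 1772/1497; b = (6·(-27248) − 153·(-452))/31437 = -4492/1497.
Residuals: 1231/1497, -1768/1497, -274/1497, -266/1497, 2768/1497, -1691/1497; SSR = 10226/1497.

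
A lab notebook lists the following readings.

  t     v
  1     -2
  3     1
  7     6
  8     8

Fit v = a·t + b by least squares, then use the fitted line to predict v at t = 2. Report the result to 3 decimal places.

Setting ∂/∂a … = 0 gives: 123·a + 19·b = 107;  19·a + 4·b = 13.
Determinant 123·4 − 19² = 131.
a = (107·4 − 19·13)/131 = 181/131; b = (123·13 − 19·107)/131 = -434/131.
At t = 2: v̂ = (181/131)·(2) + (-434/131)·(1) = -72/131.

v̂ = -0.550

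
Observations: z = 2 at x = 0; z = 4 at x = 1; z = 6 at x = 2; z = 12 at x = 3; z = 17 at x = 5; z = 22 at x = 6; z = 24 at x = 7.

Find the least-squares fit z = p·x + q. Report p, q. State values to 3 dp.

p = 3.325, q = 1.027

Compute the Gram sums: Σx·x = 124, Σx = 24, Σ1 = 7.
Right-hand side: Σx·z = 437, Σz = 87.
Δ = 124·7 − 24² = 292.
p = (437·7 − 24·87)/292 = 971/292; q = (124·87 − 24·437)/292 = 75/73.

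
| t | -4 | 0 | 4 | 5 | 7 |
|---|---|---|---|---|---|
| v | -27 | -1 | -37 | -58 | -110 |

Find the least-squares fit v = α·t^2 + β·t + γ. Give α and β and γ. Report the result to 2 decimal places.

The normal system AᵀA·[α, β, γ]ᵀ = Aᵀv is [[3538, 468, 106]; [468, 106, 12]; [106, 12, 5]]·[α, β, γ]ᵀ = [-7864, -1100, -233]ᵀ.
Row-reducing yields α = -137811/67531, β = -91766/67531, γ = -5113/67531.

α = -2.04, β = -1.36, γ = -0.08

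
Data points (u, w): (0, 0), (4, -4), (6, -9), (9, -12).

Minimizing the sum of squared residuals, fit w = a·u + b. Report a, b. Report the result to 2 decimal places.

AᵀA·[a, b]ᵀ = Aᵀw reads: 133·a + 19·b = -178;  19·a + 4·b = -25.
(Σu·u = 133, Σu = 19, Σ1 = 4, Σu·w = -178, Σw = -25.)
Eliminating b: 4·(row 1) − 19·(row 2) gives 171·a = 4·(-178) − 19·(-25) = -237, so a = -79/57.
Then b = ((-25) − 19·(-79/57))/4 = 1/3.

a = -1.39, b = 0.33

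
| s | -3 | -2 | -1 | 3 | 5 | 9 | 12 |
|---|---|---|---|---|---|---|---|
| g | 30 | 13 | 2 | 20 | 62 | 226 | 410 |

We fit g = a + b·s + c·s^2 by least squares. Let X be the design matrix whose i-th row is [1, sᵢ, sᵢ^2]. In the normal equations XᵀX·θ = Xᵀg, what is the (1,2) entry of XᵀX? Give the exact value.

23

Row 1 ↔ basis 1, column 2 ↔ basis s, so (XᵀX)_{1,2} = Σᵢ s = (1)·(-3) + (1)·(-2) + (1)·(-1) + (1)·(3) + (1)·(5) + (1)·(9) + (1)·(12) = 23.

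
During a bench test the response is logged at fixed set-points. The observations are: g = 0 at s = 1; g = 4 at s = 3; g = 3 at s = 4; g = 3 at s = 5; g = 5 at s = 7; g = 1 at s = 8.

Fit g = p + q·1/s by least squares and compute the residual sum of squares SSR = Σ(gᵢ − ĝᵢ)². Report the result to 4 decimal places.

SSR = 10.4194

The normal equations are: 6·p + (1723/840)·q = 16;  (1723/840)·p + (881749/705600)·q = 2959/840.
Determinant 6·(881749/705600) − (1723/840)² = 464353/141120.
p = (16·(881749/705600) − (1723/840)·(2959/840))/(464353/141120) = 9009627/2321765; q = (6·(2959/840) − (1723/840)·16)/(464353/141120) = -1648752/464353.
Residuals: -765867/2321765, 3025353/2321765, 16608/2321765, -79116/464353, 3776878/2321765, -5657392/2321765; SSR = 24191494/2321765.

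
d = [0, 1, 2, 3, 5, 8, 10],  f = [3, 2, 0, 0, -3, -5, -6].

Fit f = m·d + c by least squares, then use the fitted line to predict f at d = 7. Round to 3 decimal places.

f̂ = -3.897

Setting ∂/∂m … = 0 gives: 203·m + 29·c = -113;  29·m + 7·c = -9.
Eliminating c: 7·(row 1) − 29·(row 2) gives 580·m = 7·(-113) − 29·(-9) = -530, so m = -53/58.
Then c = ((-9) − 29·(-53/58))/7 = 5/2.
At d = 7: f̂ = (-53/58)·(7) + (5/2)·(1) = -113/29.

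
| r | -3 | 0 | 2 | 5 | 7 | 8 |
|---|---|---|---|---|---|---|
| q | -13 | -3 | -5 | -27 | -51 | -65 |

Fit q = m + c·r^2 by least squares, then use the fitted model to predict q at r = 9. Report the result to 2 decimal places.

q̂ = -81.94

Compute the Gram sums: Σ1 = 6, Σr^2 = 151, Σr^2·r^2 = 7219.
And Σq = -164, Σr^2·q = -7471.
So XᵀX·[m, c]ᵀ = Xᵀq: [[6, 151]; [151, 7219]]·[m, c]ᵀ = [-164, -7471]ᵀ.
Δ = 6·7219 − 151² = 20513.
m = ((-164)·7219 − 151·(-7471))/20513 = -55795/20513; c = (6·(-7471) − 151·(-164))/20513 = -20062/20513.
At r = 9: q̂ = (-55795/20513)·(1) + (-20062/20513)·(81) = -1680817/20513.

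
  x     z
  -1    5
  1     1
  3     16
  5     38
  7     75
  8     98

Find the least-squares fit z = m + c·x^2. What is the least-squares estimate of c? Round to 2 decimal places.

From the data, Σ1 = 6, Σx^2 = 149, Σx^2·x^2 = 7205.
Right-hand side: Σz = 233, Σx^2·z = 11047.
Determinant 6·7205 − 149² = 21029.
m = (233·7205 − 149·11047)/21029 = 32762/21029; c = (6·11047 − 149·233)/21029 = 31565/21029.

c = 1.50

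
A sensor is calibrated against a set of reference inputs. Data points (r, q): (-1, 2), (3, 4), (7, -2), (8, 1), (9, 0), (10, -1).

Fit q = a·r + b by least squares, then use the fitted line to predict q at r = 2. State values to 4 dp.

Entries of MᵀM: Σr·r = 304, Σr = 36, Σ1 = 6.
And Σr·q = -6, Σq = 4.
So MᵀM·[a, b]ᵀ = Mᵀq: [[304, 36]; [36, 6]]·[a, b]ᵀ = [-6, 4]ᵀ.
det = 304·6 − 36² = 528.
a = ((-6)·6 − 36·4)/528 = -15/44; b = (304·4 − 36·(-6))/528 = 179/66.
At r = 2: q̂ = (-15/44)·(2) + (179/66)·(1) = 67/33.

q̂ = 2.0303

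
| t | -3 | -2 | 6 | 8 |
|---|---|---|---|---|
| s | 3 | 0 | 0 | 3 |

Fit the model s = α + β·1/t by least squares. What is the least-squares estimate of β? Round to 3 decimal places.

β = 0.566

Setting ∂/∂α … = 0 gives: 4·α + (-13/24)·β = 6;  (-13/24)·α + (233/576)·β = -5/8.
(Σ1 = 4, Σ1/t = -13/24, Σ1/t·1/t = 233/576, Σs = 6, Σ1/t·s = -5/8.)
det = 4·(233/576) − (-13/24)² = 763/576.
α = (6·(233/576) − (-13/24)·(-5/8))/(763/576) = 1203/763; β = (4·(-5/8) − (-13/24)·6)/(763/576) = 432/763.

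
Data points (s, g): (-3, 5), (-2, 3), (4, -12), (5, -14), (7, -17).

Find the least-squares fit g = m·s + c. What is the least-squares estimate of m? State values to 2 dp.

m = -2.30

Normal-equation sums: Σs·s = 103, Σs = 11, Σ1 = 5.
Right-hand side: Σs·g = -258, Σg = -35.
Normal equations: [[103, 11]; [11, 5]]·[m, c]ᵀ = [-258, -35]ᵀ.
det = 103·5 − 11² = 394.
m = ((-258)·5 − 11·(-35))/394 = -905/394; c = (103·(-35) − 11·(-258))/394 = -767/394.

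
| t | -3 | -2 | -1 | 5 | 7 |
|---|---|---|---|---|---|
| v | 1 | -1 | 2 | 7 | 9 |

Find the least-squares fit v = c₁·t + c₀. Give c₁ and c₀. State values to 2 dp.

c₁ = 0.91, c₀ = 2.51

MᵀM·[c₁, c₀]ᵀ = Mᵀv reads: 88·c₁ + 6·c₀ = 95;  6·c₁ + 5·c₀ = 18.
(Σt·t = 88, Σt = 6, Σ1 = 5, Σt·v = 95, Σv = 18.)
Determinant 88·5 − 6² = 404.
c₁ = (95·5 − 6·18)/404 = 367/404; c₀ = (88·18 − 6·95)/404 = 507/202.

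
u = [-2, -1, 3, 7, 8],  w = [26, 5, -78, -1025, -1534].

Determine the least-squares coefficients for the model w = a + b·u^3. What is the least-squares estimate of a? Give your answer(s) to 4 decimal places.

a = 2.4552

From the data, Σ1 = 5, Σu^3 = 873, Σu^3·u^3 = 380587.
Right-hand side: Σw = -2606, Σu^3·w = -1139302.
Δ = 5·380587 − 873² = 1140806.
a = ((-2606)·380587 − 873·(-1139302))/1140806 = 1400462/570403; b = (5·(-1139302) − 873·(-2606))/1140806 = -1710736/570403.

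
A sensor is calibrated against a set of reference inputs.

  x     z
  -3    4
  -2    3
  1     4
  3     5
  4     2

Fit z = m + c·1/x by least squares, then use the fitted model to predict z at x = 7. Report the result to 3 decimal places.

ẑ = 3.597

From the data, Σ1 = 5, Σ1/x = 3/4, Σ1/x·1/x = 221/144.
Right-hand side: Σz = 18, Σ1/x·z = 10/3.
MᵀM·[m, c]ᵀ = Mᵀz becomes [[5, 3/4]; [3/4, 221/144]]·[m, c]ᵀ = [18, 10/3]ᵀ.
Δ = 5·(221/144) − (3/4)² = 64/9.
m = (18·(221/144) − (3/4)·(10/3))/(64/9) = 1809/512; c = (5·(10/3) − (3/4)·18)/(64/9) = 57/128.
At x = 7: ẑ = (1809/512)·(1) + (57/128)·(1/7) = 12891/3584.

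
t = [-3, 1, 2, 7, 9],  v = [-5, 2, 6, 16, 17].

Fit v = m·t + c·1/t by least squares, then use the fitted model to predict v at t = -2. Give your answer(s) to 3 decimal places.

Entries of XᵀX: Σt·t = 144, Σt·1/t = 5, Σ1/t·1/t = 22129/15876.
Moment sums: Σt·v = 294, Σ1/t·v = 683/63.
Normal equations: [[144, 5]; [5, 22129/15876]]·[m, c]ᵀ = [294, 683/63]ᵀ.
Eliminating c: (22129/15876)·(row 1) − 5·(row 2) gives (77491/441)·m = (22129/15876)·294 − 5·(683/63) = 134413/378, so m = 940891/464946.
Then c = ((683/63) − 5·(940891/464946))/(22129/15876) = 40194/77491.
At t = -2: v̂ = (940891/464946)·(-2) + (40194/77491)·(-1/2) = -1001182/232473.

v̂ = -4.307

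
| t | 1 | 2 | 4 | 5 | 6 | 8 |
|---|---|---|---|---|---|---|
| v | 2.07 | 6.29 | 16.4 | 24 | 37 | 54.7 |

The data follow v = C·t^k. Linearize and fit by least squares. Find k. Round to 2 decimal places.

With ln vᵢ as the transformed response and ln tᵢ as the regressor:
AᵀA = [[12.5270, 7.5601]; [7.5601, 6]], rhs = [25.0589, 16.1546]ᵀ  (here Σln t = 7.5601, Σ(ln t)² = 12.5270, Σln v = 16.1546, Σln t·ln v = 25.0589).
Solving (det = 18.0074): k = 1.56732, ln C = 0.71759.

k = 1.57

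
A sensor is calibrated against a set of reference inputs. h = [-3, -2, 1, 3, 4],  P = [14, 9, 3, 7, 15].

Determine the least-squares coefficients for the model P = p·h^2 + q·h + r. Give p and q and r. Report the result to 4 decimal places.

p = 0.9750, q = -1.0096, r = 2.6012

MᵀM·[p, q, r]ᵀ = MᵀP reads: 435·p + 57·q + 39·r = 468;  57·p + 39·q + 3·r = 24;  39·p + 3·q + 5·r = 48.
(Σh^2·h^2 = 435, Σh^2·h = 57, Σh^2 = 39, Σh·h = 39, Σh = 3, Σ1 = 5, Σh^2·P = 468, Σh·P = 24, ΣP = 48.)
Solving the 3×3 system (Gaussian elimination) gives p = 506/519, q = -524/519, r = 450/173.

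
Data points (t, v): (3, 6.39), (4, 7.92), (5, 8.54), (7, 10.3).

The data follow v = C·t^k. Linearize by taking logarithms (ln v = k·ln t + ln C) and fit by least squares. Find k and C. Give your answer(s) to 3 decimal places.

With ln vᵢ as the transformed response and ln tᵢ as the regressor:
XᵀX = [[9.5056, 6.0403]; [6.0403, 4]], rhs = [12.8964, 8.4010]ᵀ  (here Σln t = 6.0403, Σ(ln t)² = 9.5056, Σln v = 8.4010, Σln t·ln v = 12.8964).
Δ = 9.5056·4 − (6.0403)² = 1.5378; k = (12.8964·4 − 6.0403·8.4010)/1.5378 = 0.54710, ln C = (9.5056·8.4010 − 6.0403·12.8964)/1.5378 = 1.27411, so C = exp(1.27411) = 3.57551.

k = 0.547, C = 3.576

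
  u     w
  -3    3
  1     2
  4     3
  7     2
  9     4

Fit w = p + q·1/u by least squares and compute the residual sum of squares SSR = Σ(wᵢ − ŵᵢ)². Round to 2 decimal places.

The normal equations are: 5·p + (295/252)·q = 14;  (295/252)·p + (76609/63504)·q = 625/252.
(Σ1 = 5, Σ1/u = 295/252, Σ1/u·1/u = 76609/63504, Σw = 14, Σ1/u·w = 625/252.)
Determinant 5·(76609/63504) − (295/252)² = 74005/15876.
p = (14·(76609/63504) − (295/252)·(625/252))/(74005/15876) = 888151/296020; q = (5·(625/252) − (295/252)·14)/(74005/15876) = -12663/14801.
Residuals: -84511/296020, -42851/296020, 15806/74005, -259931/296020, 324069/296020; SSR = 626851/296020.

SSR = 2.12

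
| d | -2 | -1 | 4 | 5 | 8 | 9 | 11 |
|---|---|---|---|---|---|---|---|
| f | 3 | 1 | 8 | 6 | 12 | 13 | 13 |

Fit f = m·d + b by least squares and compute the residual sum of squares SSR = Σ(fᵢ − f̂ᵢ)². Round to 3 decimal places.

The normal equations are: 312·m + 34·b = 411;  34·m + 7·b = 56.
(Σd·d = 312, Σd = 34, Σ1 = 7, Σd·f = 411, Σf = 56.)
Δ = 312·7 − 34² = 1028.
m = (411·7 − 34·56)/1028 = 973/1028; b = (312·56 − 34·411)/1028 = 1749/514.
Residuals: 383/257, -1497/1028, 417/514, -2195/1028, 527/514, 1109/1028, -837/1028; SSR = 12785/1028.

SSR = 12.437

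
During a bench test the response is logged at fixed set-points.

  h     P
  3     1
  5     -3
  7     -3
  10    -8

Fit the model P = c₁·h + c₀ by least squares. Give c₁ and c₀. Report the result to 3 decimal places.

Compute the Gram sums: Σh·h = 183, Σh = 25, Σ1 = 4.
Moment sums: Σh·P = -113, ΣP = -13.
So XᵀX·[c₁, c₀]ᵀ = XᵀP: [[183, 25]; [25, 4]]·[c₁, c₀]ᵀ = [-113, -13]ᵀ.
Determinant 183·4 − 25² = 107.
c₁ = ((-113)·4 − 25·(-13))/107 = -127/107; c₀ = (183·(-13) − 25·(-113))/107 = 446/107.

c₁ = -1.187, c₀ = 4.168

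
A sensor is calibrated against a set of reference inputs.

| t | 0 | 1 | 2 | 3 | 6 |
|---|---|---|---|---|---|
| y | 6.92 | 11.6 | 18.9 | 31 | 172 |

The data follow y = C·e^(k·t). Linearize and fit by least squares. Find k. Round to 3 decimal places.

Let Y = ln y. Fitting Y = k·t + ln C by least squares:
AᵀA = [[50.0000, 12.0000]; [12.0000, 5]], rhs = [49.5163, 15.9061]ᵀ  (here Σt = 12.0000, Σ(t)² = 50.0000, Σln y = 15.9061, Σt·ln y = 49.5163).
Slope k = (n·Σt·ln y − Σt·Σln y)/(n·Σ(t)² − (Σt)²) = (5·49.5163 − 12.0000·15.9061)/106.0000 = 0.53499; ln C = (Σln y − k·Σt)/n = 1.89725.

k = 0.535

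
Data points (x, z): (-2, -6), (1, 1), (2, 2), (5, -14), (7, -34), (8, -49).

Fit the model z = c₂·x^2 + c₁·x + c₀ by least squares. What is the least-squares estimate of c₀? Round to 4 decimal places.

The normal equations are: 7155·c₂ + 981·c₁ + 147·c₀ = -5167;  981·c₂ + 147·c₁ + 21·c₀ = -683;  147·c₂ + 21·c₁ + 6·c₀ = -100.
Solving the 3×3 system (Gaussian elimination) gives c₂ = -2957/2904, c₁ = 5611/2904, c₀ = 551/363.

c₀ = 1.5179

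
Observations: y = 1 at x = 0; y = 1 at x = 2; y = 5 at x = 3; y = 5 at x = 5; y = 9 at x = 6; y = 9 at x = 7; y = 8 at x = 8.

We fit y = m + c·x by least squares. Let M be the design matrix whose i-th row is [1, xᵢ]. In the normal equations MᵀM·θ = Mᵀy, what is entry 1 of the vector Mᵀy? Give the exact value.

38

Entry 1 ↔ basis 1, so (Mᵀy)_{1} = Σᵢ yᵢ = (1)·(1) + (1)·(1) + (1)·(5) + (1)·(5) + (1)·(9) + (1)·(9) + (1)·(8) = 38.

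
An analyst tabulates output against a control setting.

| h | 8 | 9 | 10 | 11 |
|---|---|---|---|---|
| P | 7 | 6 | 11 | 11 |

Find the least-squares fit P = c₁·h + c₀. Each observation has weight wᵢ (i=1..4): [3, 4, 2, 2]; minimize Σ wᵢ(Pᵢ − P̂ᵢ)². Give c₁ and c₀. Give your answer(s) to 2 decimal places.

c₁ = 1.70, c₀ = -7.69

Compute the Gram sums: Σwᵢ·h·h = 958, Σwᵢ·h = 102, Σwᵢ·1 = 11.
For MᵀWP: Σwᵢ·h·P = 846, Σwᵢ·P = 89.
MᵀWM·[c₁, c₀]ᵀ = MᵀWP becomes [[958, 102]; [102, 11]]·[c₁, c₀]ᵀ = [846, 89]ᵀ.
Eliminating c₀: 11·(row 1) − 102·(row 2) gives 134·c₁ = 11·846 − 102·89 = 228, so c₁ = 114/67.
Then c₀ = (89 − 102·(114/67))/11 = -515/67.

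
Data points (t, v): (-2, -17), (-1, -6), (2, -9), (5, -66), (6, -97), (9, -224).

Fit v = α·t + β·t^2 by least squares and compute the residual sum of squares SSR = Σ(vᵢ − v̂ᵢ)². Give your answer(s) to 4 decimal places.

SSR = 5.6482

From the data, Σt·t = 151, Σt·t^2 = 1069, Σt^2·t^2 = 8515.
Right-hand side: Σt·v = -2906, Σt^2·v = -23396.
AᵀA·[α, β]ᵀ = Aᵀv becomes [[151, 1069]; [1069, 8515]]·[α, β]ᵀ = [-2906, -23396]ᵀ.
Δ = 151·8515 − 1069² = 143004.
α = ((-2906)·8515 − 1069·(-23396))/143004 = 44289/23834; β = (151·(-23396) − 1069·(-2906))/143004 = -71047/23834.
Residuals: -16206/11917, -13834/11917, -9448/11917, -9157/11917, -9970/11917, 8695/11917; SSR = 67310/11917.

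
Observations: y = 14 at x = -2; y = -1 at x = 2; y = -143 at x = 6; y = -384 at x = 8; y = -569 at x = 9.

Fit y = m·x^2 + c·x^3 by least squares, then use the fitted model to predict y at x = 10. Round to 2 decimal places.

ŷ = -802.31

The normal equations are: 11985·m + 99593·c = -75761;  99593·m + 840369·c = -642417.
(Σx^2·x^2 = 11985, Σx^2·x^3 = 99593, Σx^3·x^3 = 840369, Σx^2·y = -75761, Σx^3·y = -642417.)
Determinant 11985·840369 − 99593² = 153056816.
m = ((-75761)·840369 − 99593·(-642417))/153056816 = 39130059/19132102; c = (11985·(-642417) − 99593·(-75761))/153056816 = -409847/407066.
At x = 10: ŷ = (39130059/19132102)·(100) + (-409847/407066)·(1000) = -7674901550/9566051.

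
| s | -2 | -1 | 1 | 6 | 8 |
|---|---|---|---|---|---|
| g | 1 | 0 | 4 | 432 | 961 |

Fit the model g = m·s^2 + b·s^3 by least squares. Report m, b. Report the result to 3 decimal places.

m = 2.998, b = 1.502

Setting ∂/∂m … = 0 gives: 5410·m + 40512·b = 77064;  40512·m + 308866·b = 585340.
Eliminating b: 308866·(row 1) − 40512·(row 2) gives 29742916·m = 308866·77064 − 40512·585340 = 89155344, so m = 22288836/7435729.
Then b = (585340 − 40512·(22288836/7435729))/308866 = 11168158/7435729.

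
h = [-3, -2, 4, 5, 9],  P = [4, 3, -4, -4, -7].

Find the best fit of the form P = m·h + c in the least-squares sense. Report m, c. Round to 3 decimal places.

Forming XᵀX = [[135, 13]; [13, 5]] and XᵀP = [-117, -8]ᵀ gives XᵀX·[m, c]ᵀ = XᵀP.
Determinant 135·5 − 13² = 506.
m = ((-117)·5 − 13·(-8))/506 = -481/506; c = (135·(-8) − 13·(-117))/506 = 441/506.

m = -0.951, c = 0.872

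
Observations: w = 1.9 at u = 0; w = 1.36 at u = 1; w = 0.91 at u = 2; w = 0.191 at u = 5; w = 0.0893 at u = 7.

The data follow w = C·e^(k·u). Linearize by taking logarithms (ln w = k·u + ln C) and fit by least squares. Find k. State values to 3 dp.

k = -0.454

With ln wᵢ as the transformed response and uᵢ as the regressor:
Σu = 15.0000, Σ(u)² = 79.0000, Σln w = -3.2162, Σu·ln w = -25.0688.
Equations: 79.0000·k + 15.0000·ln C = -25.0688;  15.0000·k + 5·ln C = -3.2162.
Slope k = (n·Σu·ln w − Σu·Σln w)/(n·Σ(u)² − (Σu)²) = (5·-25.0688 − 15.0000·-3.2162)/170.0000 = -0.45354; ln C = (Σln w − k·Σu)/n = 0.71736.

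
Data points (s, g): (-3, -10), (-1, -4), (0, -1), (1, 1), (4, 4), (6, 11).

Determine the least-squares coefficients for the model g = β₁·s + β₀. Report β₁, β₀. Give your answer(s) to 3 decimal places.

From the data, Σs·s = 63, Σs = 7, Σ1 = 6.
For Mᵀg: Σs·g = 117, Σg = 1.
Δ = 63·6 − 7² = 329.
β₁ = (117·6 − 7·1)/329 = 695/329; β₀ = (63·1 − 7·117)/329 = -108/47.

β₁ = 2.112, β₀ = -2.298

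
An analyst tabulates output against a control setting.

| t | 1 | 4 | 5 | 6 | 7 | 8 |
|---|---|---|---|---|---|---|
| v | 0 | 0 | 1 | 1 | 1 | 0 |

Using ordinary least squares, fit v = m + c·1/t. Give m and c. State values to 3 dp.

m = 0.737, c = -0.753

Normal-equation sums: Σ1 = 6, Σ1/t = 1583/840, Σ1/t·1/t = 822949/705600.
Moment sums: Σv = 3, Σ1/t·v = 107/210.
XᵀX·[m, c]ᵀ = Xᵀv becomes [[6, 1583/840]; [1583/840, 822949/705600]]·[m, c]ᵀ = [3, 107/210]ᵀ.
Δ = 6·(822949/705600) − (1583/840)² = 486361/141120.
m = (3·(822949/705600) − (1583/840)·(107/210))/(486361/141120) = 1791323/2431805; c = (6·(107/210) − (1583/840)·3)/(486361/141120) = -366408/486361.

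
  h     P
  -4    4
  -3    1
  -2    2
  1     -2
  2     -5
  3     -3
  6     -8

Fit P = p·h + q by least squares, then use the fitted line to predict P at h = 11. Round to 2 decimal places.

The normal system XᵀX·[p, q]ᵀ = XᵀP is [[79, 3]; [3, 7]]·[p, q]ᵀ = [-92, -11]ᵀ.
Determinant 79·7 − 3² = 544.
p = ((-92)·7 − 3·(-11))/544 = -611/544; q = (79·(-11) − 3·(-92))/544 = -593/544.
At h = 11: P̂ = (-611/544)·(11) + (-593/544)·(1) = -3657/272.

P̂ = -13.44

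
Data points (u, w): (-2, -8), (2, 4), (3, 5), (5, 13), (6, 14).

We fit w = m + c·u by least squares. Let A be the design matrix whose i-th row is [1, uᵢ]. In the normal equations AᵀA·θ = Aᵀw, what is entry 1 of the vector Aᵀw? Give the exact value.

28

Entry 1 ↔ basis 1, so (Aᵀw)_{1} = Σᵢ wᵢ = (1)·(-8) + (1)·(4) + (1)·(5) + (1)·(13) + (1)·(14) = 28.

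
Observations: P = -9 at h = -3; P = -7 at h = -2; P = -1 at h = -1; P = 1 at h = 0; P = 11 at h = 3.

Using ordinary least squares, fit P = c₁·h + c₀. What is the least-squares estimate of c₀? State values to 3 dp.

The normal system AᵀA·[c₁, c₀]ᵀ = AᵀP is [[23, -3]; [-3, 5]]·[c₁, c₀]ᵀ = [75, -5]ᵀ.
Δ = 23·5 − (-3)² = 106.
c₁ = (75·5 − (-3)·(-5))/106 = 180/53; c₀ = (23·(-5) − (-3)·75)/106 = 55/53.

c₀ = 1.038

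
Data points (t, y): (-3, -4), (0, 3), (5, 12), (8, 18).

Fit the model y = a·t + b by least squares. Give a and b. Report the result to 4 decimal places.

a = 1.9658, b = 2.3356

Normal-equation sums: Σt·t = 98, Σt = 10, Σ1 = 4.
Right-hand side: Σt·y = 216, Σy = 29.
So XᵀX·[a, b]ᵀ = Xᵀy: [[98, 10]; [10, 4]]·[a, b]ᵀ = [216, 29]ᵀ.
Eliminating b: 4·(row 1) − 10·(row 2) gives 292·a = 4·216 − 10·29 = 574, so a = 287/146.
Then b = (29 − 10·(287/146))/4 = 341/146.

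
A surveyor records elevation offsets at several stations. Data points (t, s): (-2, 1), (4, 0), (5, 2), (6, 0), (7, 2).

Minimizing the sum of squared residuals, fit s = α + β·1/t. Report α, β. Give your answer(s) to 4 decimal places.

The normal equations are: 5·α + (109/420)·β = 5;  (109/420)·α + (70681/176400)·β = 13/70.
(Σ1 = 5, Σ1/t = 109/420, Σ1/t·1/t = 70681/176400, Σs = 5, Σ1/t·s = 13/70.)
Δ = 5·(70681/176400) − (109/420)² = 85381/44100.
α = (5·(70681/176400) − (109/420)·(13/70))/(85381/44100) = 344903/341524; β = (5·(13/70) − (109/420)·5)/(85381/44100) = -16275/85381.

α = 1.0099, β = -0.1906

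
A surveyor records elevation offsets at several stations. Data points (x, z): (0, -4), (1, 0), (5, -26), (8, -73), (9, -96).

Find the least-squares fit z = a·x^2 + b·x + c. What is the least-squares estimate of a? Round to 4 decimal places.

Sums needed: Σx^2·x^2 = 11283, Σx^2·x = 1367, Σx^2 = 171, Σx·x = 171, Σx = 23, Σ1 = 5.
Moment sums: Σx^2·z = -13098, Σx·z = -1578, Σz = -199.
So MᵀM·[a, b, c]ᵀ = Mᵀz: [[11283, 1367, 171]; [1367, 171, 23]; [171, 23, 5]]·[a, b, c]ᵀ = [-13098, -1578, -199]ᵀ.
Inverting the 3×3 Gram matrix, [a, b, c]ᵀ = [-16049/10928, 31809/10928, -8095/2732]ᵀ.

a = -1.4686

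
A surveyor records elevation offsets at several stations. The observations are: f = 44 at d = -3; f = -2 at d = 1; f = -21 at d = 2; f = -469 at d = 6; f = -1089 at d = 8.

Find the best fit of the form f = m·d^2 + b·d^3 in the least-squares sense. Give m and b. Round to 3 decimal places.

With design matrix M, MᵀM = [[5490, 40334]; [40334, 309594]] and Mᵀf = [-86270, -660230]ᵀ.
det = 5490·309594 − 40334² = 72839504.
m = ((-86270)·309594 − 40334·(-660230))/72839504 = -9869695/9104938; b = (5490·(-660230) − 40334·(-86270))/72839504 = -18131065/9104938.

m = -1.084, b = -1.991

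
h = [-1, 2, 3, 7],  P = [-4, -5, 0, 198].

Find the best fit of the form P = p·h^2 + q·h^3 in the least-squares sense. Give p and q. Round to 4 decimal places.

p = -3.1058, q = 1.0210

Sums needed: Σh^2·h^2 = 2499, Σh^2·h^3 = 17081, Σh^3·h^3 = 118443.
Moment sums: Σh^2·P = 9678, Σh^3·P = 67878.
Δ = 2499·118443 − 17081² = 4228496.
p = (9678·118443 − 17081·67878)/4228496 = -3283191/1057124; q = (2499·67878 − 17081·9678)/4228496 = 1079301/1057124.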